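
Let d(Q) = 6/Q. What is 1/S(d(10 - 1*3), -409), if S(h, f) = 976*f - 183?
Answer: -1/399367 ≈ -2.5040e-6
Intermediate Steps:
S(h, f) = -183 + 976*f
1/S(d(10 - 1*3), -409) = 1/(-183 + 976*(-409)) = 1/(-183 - 399184) = 1/(-399367) = -1/399367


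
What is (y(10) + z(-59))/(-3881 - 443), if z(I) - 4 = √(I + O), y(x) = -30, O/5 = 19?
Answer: 5/1081 ≈ 0.0046254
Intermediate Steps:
O = 95 (O = 5*19 = 95)
z(I) = 4 + √(95 + I) (z(I) = 4 + √(I + 95) = 4 + √(95 + I))
(y(10) + z(-59))/(-3881 - 443) = (-30 + (4 + √(95 - 59)))/(-3881 - 443) = (-30 + (4 + √36))/(-4324) = (-30 + (4 + 6))*(-1/4324) = (-30 + 10)*(-1/4324) = -20*(-1/4324) = 5/1081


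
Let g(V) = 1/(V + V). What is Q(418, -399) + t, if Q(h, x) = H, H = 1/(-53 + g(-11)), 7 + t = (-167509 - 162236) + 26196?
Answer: -354249874/1167 ≈ -3.0356e+5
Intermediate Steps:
g(V) = 1/(2*V)
t = -303556 (t = -7 + ((-167509 - 162236) + 26196) = -7 + (-329745 + 26196) = -7 - 303549 = -303556)
H = -22/1167 (H = 1/(-53 + (½)/(-11)) = 1/(-53 + (½)*(-1/11)) = 1/(-53 - 1/22) = 1/(-1167/22) = -22/1167 ≈ -0.018852)
Q(h, x) = -22/1167
Q(418, -399) + t = -22/1167 - 303556 = -354249874/1167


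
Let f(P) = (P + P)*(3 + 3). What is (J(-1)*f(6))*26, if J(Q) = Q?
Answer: -1872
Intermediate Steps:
f(P) = 12*P (f(P) = (2*P)*6 = 12*P)
(J(-1)*f(6))*26 = -12*6*26 = -1*72*26 = -72*26 = -1872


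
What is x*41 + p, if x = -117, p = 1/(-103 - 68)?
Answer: -820288/171 ≈ -4797.0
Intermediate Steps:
p = -1/171 (p = 1/(-171) = -1/171 ≈ -0.0058480)
x*41 + p = -117*41 - 1/171 = -4797 - 1/171 = -820288/171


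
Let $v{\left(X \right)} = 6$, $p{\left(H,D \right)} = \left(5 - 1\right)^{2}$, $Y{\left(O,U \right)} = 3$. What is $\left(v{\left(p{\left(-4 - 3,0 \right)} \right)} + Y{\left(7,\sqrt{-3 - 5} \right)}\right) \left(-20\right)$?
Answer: $-180$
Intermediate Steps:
$p{\left(H,D \right)} = 16$ ($p{\left(H,D \right)} = 4^{2} = 16$)
$\left(v{\left(p{\left(-4 - 3,0 \right)} \right)} + Y{\left(7,\sqrt{-3 - 5} \right)}\right) \left(-20\right) = \left(6 + 3\right) \left(-20\right) = 9 \left(-20\right) = -180$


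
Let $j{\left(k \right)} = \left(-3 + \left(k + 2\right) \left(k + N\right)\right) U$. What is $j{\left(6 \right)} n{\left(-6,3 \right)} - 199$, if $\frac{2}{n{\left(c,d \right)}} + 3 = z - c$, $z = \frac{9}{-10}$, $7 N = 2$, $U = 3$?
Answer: $- \frac{3131}{49} \approx -63.898$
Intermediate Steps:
$N = \frac{2}{7}$ ($N = \frac{1}{7} \cdot 2 = \frac{2}{7} \approx 0.28571$)
$z = - \frac{9}{10}$ ($z = 9 \left(- \frac{1}{10}\right) = - \frac{9}{10} \approx -0.9$)
$j{\left(k \right)} = -9 + 3 \left(2 + k\right) \left(\frac{2}{7} + k\right)$ ($j{\left(k \right)} = \left(-3 + \left(k + 2\right) \left(k + \frac{2}{7}\right)\right) 3 = \left(-3 + \left(2 + k\right) \left(\frac{2}{7} + k\right)\right) 3 = -9 + 3 \left(2 + k\right) \left(\frac{2}{7} + k\right)$)
$n{\left(c,d \right)} = \frac{2}{- \frac{39}{10} - c}$ ($n{\left(c,d \right)} = \frac{2}{-3 - \left(\frac{9}{10} + c\right)} = \frac{2}{- \frac{39}{10} - c}$)
$j{\left(6 \right)} n{\left(-6,3 \right)} - 199 = \left(- \frac{51}{7} + 3 \cdot 6^{2} + \frac{48}{7} \cdot 6\right) \left(- \frac{20}{39 + 10 \left(-6\right)}\right) - 199 = \left(- \frac{51}{7} + 3 \cdot 36 + \frac{288}{7}\right) \left(- \frac{20}{39 - 60}\right) - 199 = \left(- \frac{51}{7} + 108 + \frac{288}{7}\right) \left(- \frac{20}{-21}\right) - 199 = \frac{993 \left(\left(-20\right) \left(- \frac{1}{21}\right)\right)}{7} - 199 = \frac{993}{7} \cdot \frac{20}{21} - 199 = \frac{6620}{49} - 199 = - \frac{3131}{49}$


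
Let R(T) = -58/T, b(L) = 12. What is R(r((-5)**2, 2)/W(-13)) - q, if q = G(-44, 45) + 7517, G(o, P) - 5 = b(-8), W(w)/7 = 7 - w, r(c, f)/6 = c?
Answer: -113822/15 ≈ -7588.1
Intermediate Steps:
r(c, f) = 6*c
W(w) = 49 - 7*w (W(w) = 7*(7 - w) = 49 - 7*w)
G(o, P) = 17 (G(o, P) = 5 + 12 = 17)
q = 7534 (q = 17 + 7517 = 7534)
R(r((-5)**2, 2)/W(-13)) - q = -58/((6*(-5)**2)/(49 - 7*(-13))) - 1*7534 = -58/((6*25)/(49 + 91)) - 7534 = -58/(150/140) - 7534 = -58/(150*(1/140)) - 7534 = -58/15/14 - 7534 = -58*14/15 - 7534 = -812/15 - 7534 = -113822/15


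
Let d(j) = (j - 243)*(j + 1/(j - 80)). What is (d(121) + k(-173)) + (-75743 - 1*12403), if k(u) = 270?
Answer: -4208280/41 ≈ -1.0264e+5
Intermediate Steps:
d(j) = (-243 + j)*(j + 1/(-80 + j))
(d(121) + k(-173)) + (-75743 - 1*12403) = ((-243 + 121³ - 323*121² + 19441*121)/(-80 + 121) + 270) + (-75743 - 1*12403) = ((-243 + 1771561 - 323*14641 + 2352361)/41 + 270) + (-75743 - 12403) = ((-243 + 1771561 - 4729043 + 2352361)/41 + 270) - 88146 = ((1/41)*(-605364) + 270) - 88146 = (-605364/41 + 270) - 88146 = -594294/41 - 88146 = -4208280/41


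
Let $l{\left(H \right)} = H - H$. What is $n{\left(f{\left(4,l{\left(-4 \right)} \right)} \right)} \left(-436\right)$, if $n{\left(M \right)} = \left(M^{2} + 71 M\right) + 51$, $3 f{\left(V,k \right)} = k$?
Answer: $-22236$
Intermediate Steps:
$l{\left(H \right)} = 0$
$f{\left(V,k \right)} = \frac{k}{3}$
$n{\left(M \right)} = 51 + M^{2} + 71 M$
$n{\left(f{\left(4,l{\left(-4 \right)} \right)} \right)} \left(-436\right) = \left(51 + \left(\frac{1}{3} \cdot 0\right)^{2} + 71 \cdot \frac{1}{3} \cdot 0\right) \left(-436\right) = \left(51 + 0^{2} + 71 \cdot 0\right) \left(-436\right) = \left(51 + 0 + 0\right) \left(-436\right) = 51 \left(-436\right) = -22236$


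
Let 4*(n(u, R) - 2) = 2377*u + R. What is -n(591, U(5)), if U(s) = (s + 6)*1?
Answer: -702413/2 ≈ -3.5121e+5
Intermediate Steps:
U(s) = 6 + s (U(s) = (6 + s)*1 = 6 + s)
n(u, R) = 2 + R/4 + 2377*u/4 (n(u, R) = 2 + (2377*u + R)/4 = 2 + (R + 2377*u)/4 = 2 + (R/4 + 2377*u/4) = 2 + R/4 + 2377*u/4)
-n(591, U(5)) = -(2 + (6 + 5)/4 + (2377/4)*591) = -(2 + (1/4)*11 + 1404807/4) = -(2 + 11/4 + 1404807/4) = -1*702413/2 = -702413/2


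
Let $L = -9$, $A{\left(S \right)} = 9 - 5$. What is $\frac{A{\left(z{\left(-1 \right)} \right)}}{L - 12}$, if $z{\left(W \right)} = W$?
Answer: $- \frac{4}{21} \approx -0.19048$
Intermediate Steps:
$A{\left(S \right)} = 4$ ($A{\left(S \right)} = 9 - 5 = 4$)
$\frac{A{\left(z{\left(-1 \right)} \right)}}{L - 12} = \frac{4}{-9 - 12} = \frac{4}{-21} = 4 \left(- \frac{1}{21}\right) = - \frac{4}{21}$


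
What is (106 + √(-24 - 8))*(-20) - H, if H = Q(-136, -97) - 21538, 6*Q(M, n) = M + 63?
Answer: 116581/6 - 80*I*√2 ≈ 19430.0 - 113.14*I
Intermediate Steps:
Q(M, n) = 21/2 + M/6 (Q(M, n) = (M + 63)/6 = (63 + M)/6 = 21/2 + M/6)
H = -129301/6 (H = (21/2 + (⅙)*(-136)) - 21538 = (21/2 - 68/3) - 21538 = -73/6 - 21538 = -129301/6 ≈ -21550.)
(106 + √(-24 - 8))*(-20) - H = (106 + √(-24 - 8))*(-20) - 1*(-129301/6) = (106 + √(-32))*(-20) + 129301/6 = (106 + 4*I*√2)*(-20) + 129301/6 = (-2120 - 80*I*√2) + 129301/6 = 116581/6 - 80*I*√2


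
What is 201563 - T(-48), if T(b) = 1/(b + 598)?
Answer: 110859649/550 ≈ 2.0156e+5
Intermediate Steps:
T(b) = 1/(598 + b)
201563 - T(-48) = 201563 - 1/(598 - 48) = 201563 - 1/550 = 110859649/550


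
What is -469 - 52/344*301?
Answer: -1029/2 ≈ -514.50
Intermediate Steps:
-469 - 52/344*301 = -469 - 52*1/344*301 = -469 - 13/86*301 = -469 - 91/2 = -1029/2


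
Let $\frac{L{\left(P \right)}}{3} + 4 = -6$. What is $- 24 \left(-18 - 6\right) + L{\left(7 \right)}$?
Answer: $546$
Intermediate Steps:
$L{\left(P \right)} = -30$ ($L{\left(P \right)} = -12 + 3 \left(-6\right) = -12 - 18 = -30$)
$- 24 \left(-18 - 6\right) + L{\left(7 \right)} = - 24 \left(-18 - 6\right) - 30 = \left(-24\right) \left(-24\right) - 30 = 576 - 30 = 546$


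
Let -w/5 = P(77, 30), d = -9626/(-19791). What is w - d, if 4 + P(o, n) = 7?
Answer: -306491/19791 ≈ -15.486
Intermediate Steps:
d = 9626/19791 (d = -9626*(-1/19791) = 9626/19791 ≈ 0.48638)
P(o, n) = 3 (P(o, n) = -4 + 7 = 3)
w = -15 (w = -5*3 = -15)
w - d = -15 - 1*9626/19791 = -15 - 9626/19791 = -306491/19791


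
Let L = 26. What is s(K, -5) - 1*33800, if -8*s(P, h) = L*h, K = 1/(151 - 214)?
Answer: -135135/4 ≈ -33784.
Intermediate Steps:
K = -1/63 (K = 1/(-63) = -1/63 ≈ -0.015873)
s(P, h) = -13*h/4
s(K, -5) - 1*33800 = -13/4*(-5) - 1*33800 = 65/4 - 33800 = -135135/4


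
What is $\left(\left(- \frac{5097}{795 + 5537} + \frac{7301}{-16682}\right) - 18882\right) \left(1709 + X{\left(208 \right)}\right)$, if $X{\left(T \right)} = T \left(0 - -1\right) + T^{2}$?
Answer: $- \frac{45060026156841887}{52815212} \approx -8.5316 \cdot 10^{8}$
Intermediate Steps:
$X{\left(T \right)} = T + T^{2}$ ($X{\left(T \right)} = T \left(0 + 1\right) + T^{2} = T 1 + T^{2} = T + T^{2}$)
$\left(\left(- \frac{5097}{795 + 5537} + \frac{7301}{-16682}\right) - 18882\right) \left(1709 + X{\left(208 \right)}\right) = \left(\left(- \frac{5097}{795 + 5537} + \frac{7301}{-16682}\right) - 18882\right) \left(1709 + 208 \left(1 + 208\right)\right) = \left(\left(- \frac{5097}{6332} + 7301 \left(- \frac{1}{16682}\right)\right) - 18882\right) \left(1709 + 208 \cdot 209\right) = \left(\left(\left(-5097\right) \frac{1}{6332} - \frac{7301}{16682}\right) - 18882\right) \left(1709 + 43472\right) = \left(\left(- \frac{5097}{6332} - \frac{7301}{16682}\right) - 18882\right) 45181 = \left(- \frac{65629043}{52815212} - 18882\right) 45181 = \left(- \frac{997322462027}{52815212}\right) 45181 = - \frac{45060026156841887}{52815212}$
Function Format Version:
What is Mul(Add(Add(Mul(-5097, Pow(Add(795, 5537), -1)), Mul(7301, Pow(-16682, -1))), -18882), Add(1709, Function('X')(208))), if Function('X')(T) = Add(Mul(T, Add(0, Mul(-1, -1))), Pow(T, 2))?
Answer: Rational(-45060026156841887, 52815212) ≈ -8.5316e+8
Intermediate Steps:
Function('X')(T) = Add(T, Pow(T, 2)) (Function('X')(T) = Add(Mul(T, Add(0, 1)), Pow(T, 2)) = Add(Mul(T, 1), Pow(T, 2)) = Add(T, Pow(T, 2)))
Mul(Add(Add(Mul(-5097, Pow(Add(795, 5537), -1)), Mul(7301, Pow(-16682, -1))), -18882), Add(1709, Function('X')(208))) = Mul(Add(Add(Mul(-5097, Pow(Add(795, 5537), -1)), Mul(7301, Pow(-16682, -1))), -18882), Add(1709, Mul(208, Add(1, 208)))) = Mul(Add(Add(Mul(-5097, Pow(6332, -1)), Mul(7301, Rational(-1, 16682))), -18882), Add(1709, Mul(208, 209))) = Mul(Add(Add(Mul(-5097, Rational(1, 6332)), Rational(-7301, 16682)), -18882), Add(1709, 43472)) = Mul(Add(Add(Rational(-5097, 6332), Rational(-7301, 16682)), -18882), 45181) = Mul(Add(Rational(-65629043, 52815212), -18882), 45181) = Mul(Rational(-997322462027, 52815212), 45181) = Rational(-45060026156841887, 52815212)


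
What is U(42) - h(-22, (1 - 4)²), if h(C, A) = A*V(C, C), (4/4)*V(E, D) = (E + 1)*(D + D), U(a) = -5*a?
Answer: -8526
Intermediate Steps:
V(E, D) = 2*D*(1 + E) (V(E, D) = (E + 1)*(D + D) = (1 + E)*(2*D) = 2*D*(1 + E))
h(C, A) = 2*A*C*(1 + C) (h(C, A) = A*(2*C*(1 + C)) = 2*A*C*(1 + C))
U(42) - h(-22, (1 - 4)²) = -5*42 - 2*(1 - 4)²*(-22)*(1 - 22) = -210 - 2*(-3)²*(-22)*(-21) = -210 - 2*9*(-22)*(-21) = -210 - 1*8316 = -210 - 8316 = -8526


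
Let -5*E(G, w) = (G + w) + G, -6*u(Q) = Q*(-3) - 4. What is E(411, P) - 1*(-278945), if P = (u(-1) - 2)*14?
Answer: 4181786/15 ≈ 2.7879e+5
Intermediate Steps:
u(Q) = ⅔ + Q/2 (u(Q) = -(Q*(-3) - 4)/6 = -(-3*Q - 4)/6 = -(-4 - 3*Q)/6 = ⅔ + Q/2)
P = -77/3 (P = ((⅔ + (½)*(-1)) - 2)*14 = ((⅔ - ½) - 2)*14 = (⅙ - 2)*14 = -11/6*14 = -77/3 ≈ -25.667)
E(G, w) = -2*G/5 - w/5 (E(G, w) = -((G + w) + G)/5 = -(w + 2*G)/5 = -2*G/5 - w/5)
E(411, P) - 1*(-278945) = (-⅖*411 - ⅕*(-77/3)) - 1*(-278945) = (-822/5 + 77/15) + 278945 = -2389/15 + 278945 = 4181786/15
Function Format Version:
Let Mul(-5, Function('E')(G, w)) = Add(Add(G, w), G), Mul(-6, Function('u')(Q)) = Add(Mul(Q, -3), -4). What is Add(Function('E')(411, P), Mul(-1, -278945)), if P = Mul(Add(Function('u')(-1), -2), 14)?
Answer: Rational(4181786, 15) ≈ 2.7879e+5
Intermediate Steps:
Function('u')(Q) = Add(Rational(2, 3), Mul(Rational(1, 2), Q)) (Function('u')(Q) = Mul(Rational(-1, 6), Add(Mul(Q, -3), -4)) = Mul(Rational(-1, 6), Add(Mul(-3, Q), -4)) = Mul(Rational(-1, 6), Add(-4, Mul(-3, Q))) = Add(Rational(2, 3), Mul(Rational(1, 2), Q)))
P = Rational(-77, 3) (P = Mul(Add(Add(Rational(2, 3), Mul(Rational(1, 2), -1)), -2), 14) = Mul(Add(Add(Rational(2, 3), Rational(-1, 2)), -2), 14) = Mul(Add(Rational(1, 6), -2), 14) = Mul(Rational(-11, 6), 14) = Rational(-77, 3) ≈ -25.667)
Function('E')(G, w) = Add(Mul(Rational(-2, 5), G), Mul(Rational(-1, 5), w)) (Function('E')(G, w) = Mul(Rational(-1, 5), Add(Add(G, w), G)) = Mul(Rational(-1, 5), Add(w, Mul(2, G))) = Add(Mul(Rational(-2, 5), G), Mul(Rational(-1, 5), w)))
Add(Function('E')(411, P), Mul(-1, -278945)) = Add(Add(Mul(Rational(-2, 5), 411), Mul(Rational(-1, 5), Rational(-77, 3))), Mul(-1, -278945)) = Add(Add(Rational(-822, 5), Rational(77, 15)), 278945) = Add(Rational(-2389, 15), 278945) = Rational(4181786, 15)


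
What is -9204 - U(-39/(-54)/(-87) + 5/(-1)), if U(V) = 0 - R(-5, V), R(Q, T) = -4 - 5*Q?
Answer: -9183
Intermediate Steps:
U(V) = -21 (U(V) = 0 - (-4 - 5*(-5)) = 0 - (-4 + 25) = 0 - 1*21 = 0 - 21 = -21)
-9204 - U(-39/(-54)/(-87) + 5/(-1)) = -9204 - 1*(-21) = -9204 + 21 = -9183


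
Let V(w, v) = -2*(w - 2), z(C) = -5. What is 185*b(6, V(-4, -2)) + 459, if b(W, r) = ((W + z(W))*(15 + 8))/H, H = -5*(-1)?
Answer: 1310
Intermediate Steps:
H = 5
V(w, v) = 4 - 2*w (V(w, v) = -2*(-2 + w) = 4 - 2*w)
b(W, r) = -23 + 23*W/5 (b(W, r) = ((W - 5)*(15 + 8))/5 = ((-5 + W)*23)*(⅕) = (-115 + 23*W)*(⅕) = -23 + 23*W/5)
185*b(6, V(-4, -2)) + 459 = 185*(-23 + (23/5)*6) + 459 = 185*(-23 + 138/5) + 459 = 185*(23/5) + 459 = 851 + 459 = 1310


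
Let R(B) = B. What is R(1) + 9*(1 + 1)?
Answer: 19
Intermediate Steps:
R(1) + 9*(1 + 1) = 1 + 9*(1 + 1) = 1 + 9*2 = 1 + 18 = 19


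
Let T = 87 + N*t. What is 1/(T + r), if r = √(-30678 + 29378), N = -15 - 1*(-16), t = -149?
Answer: -31/2572 - 5*I*√13/2572 ≈ -0.012053 - 0.0070092*I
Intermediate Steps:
N = 1 (N = -15 + 16 = 1)
T = -62 (T = 87 + 1*(-149) = 87 - 149 = -62)
r = 10*I*√13 (r = √(-1300) = 10*I*√13 ≈ 36.056*I)
1/(T + r) = 1/(-62 + 10*I*√13)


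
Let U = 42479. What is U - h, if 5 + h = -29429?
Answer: 71913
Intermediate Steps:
h = -29434 (h = -5 - 29429 = -29434)
U - h = 42479 - 1*(-29434) = 42479 + 29434 = 71913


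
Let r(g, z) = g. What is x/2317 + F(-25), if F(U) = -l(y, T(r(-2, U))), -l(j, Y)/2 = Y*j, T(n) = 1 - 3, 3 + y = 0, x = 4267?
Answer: 32071/2317 ≈ 13.842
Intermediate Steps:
y = -3 (y = -3 + 0 = -3)
T(n) = -2
l(j, Y) = -2*Y*j
F(U) = 12 (F(U) = -(-2)*(-2)*(-3) = -1*(-12) = 12)
x/2317 + F(-25) = 4267/2317 + 12 = 32071/2317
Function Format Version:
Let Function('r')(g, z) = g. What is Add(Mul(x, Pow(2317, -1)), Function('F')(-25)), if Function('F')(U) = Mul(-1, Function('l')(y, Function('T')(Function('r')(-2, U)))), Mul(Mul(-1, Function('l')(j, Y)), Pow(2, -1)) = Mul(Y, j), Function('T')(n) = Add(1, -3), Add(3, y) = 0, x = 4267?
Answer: Rational(32071, 2317) ≈ 13.842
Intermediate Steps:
y = -3 (y = Add(-3, 0) = -3)
Function('T')(n) = -2
Function('l')(j, Y) = Mul(-2, Y, j) (Function('l')(j, Y) = Mul(-2, Mul(Y, j)) = Mul(-2, Y, j))
Function('F')(U) = 12 (Function('F')(U) = Mul(-1, Mul(-2, -2, -3)) = Mul(-1, -12) = 12)
Add(Mul(x, Pow(2317, -1)), Function('F')(-25)) = Add(Mul(4267, Pow(2317, -1)), 12) = Add(Mul(4267, Rational(1, 2317)), 12) = Add(Rational(4267, 2317), 12) = Rational(32071, 2317)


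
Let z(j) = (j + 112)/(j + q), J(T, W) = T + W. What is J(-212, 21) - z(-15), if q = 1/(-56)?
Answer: -155199/841 ≈ -184.54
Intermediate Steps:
q = -1/56 ≈ -0.017857
z(j) = (112 + j)/(-1/56 + j) (z(j) = (j + 112)/(j - 1/56) = (112 + j)/(-1/56 + j))
J(-212, 21) - z(-15) = (-212 + 21) - 56*(112 - 15)/(-1 + 56*(-15)) = -191 - 56*97/(-1 - 840) = -191 - 56*97/(-841) = -191 - 56*(-1)*97/841 = -191 - 1*(-5432/841) = -191 + 5432/841 = -155199/841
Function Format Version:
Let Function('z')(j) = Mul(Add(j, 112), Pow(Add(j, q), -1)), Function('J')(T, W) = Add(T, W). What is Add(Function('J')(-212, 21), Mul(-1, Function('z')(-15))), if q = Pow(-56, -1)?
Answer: Rational(-155199, 841) ≈ -184.54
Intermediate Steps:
q = Rational(-1, 56) ≈ -0.017857
Function('z')(j) = Mul(Pow(Add(Rational(-1, 56), j), -1), Add(112, j)) (Function('z')(j) = Mul(Add(j, 112), Pow(Add(j, Rational(-1, 56)), -1)) = Mul(Add(112, j), Pow(Add(Rational(-1, 56), j), -1)) = Mul(Pow(Add(Rational(-1, 56), j), -1), Add(112, j)))
Add(Function('J')(-212, 21), Mul(-1, Function('z')(-15))) = Add(Add(-212, 21), Mul(-1, Mul(56, Pow(Add(-1, Mul(56, -15)), -1), Add(112, -15)))) = Add(-191, Mul(-1, Mul(56, Pow(Add(-1, -840), -1), 97))) = Add(-191, Mul(-1, Mul(56, Pow(-841, -1), 97))) = Add(-191, Mul(-1, Mul(56, Rational(-1, 841), 97))) = Add(-191, Mul(-1, Rational(-5432, 841))) = Add(-191, Rational(5432, 841)) = Rational(-155199, 841)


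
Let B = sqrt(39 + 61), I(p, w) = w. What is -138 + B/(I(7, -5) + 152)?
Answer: -20276/147 ≈ -137.93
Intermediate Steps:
B = 10 (B = sqrt(100) = 10)
-138 + B/(I(7, -5) + 152) = -138 + 10/(-5 + 152) = -138 + 10/147 = -20276/147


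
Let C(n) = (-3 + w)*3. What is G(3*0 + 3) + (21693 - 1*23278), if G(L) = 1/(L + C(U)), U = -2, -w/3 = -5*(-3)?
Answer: -223486/141 ≈ -1585.0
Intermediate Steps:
w = -45 (w = -(-15)*(-3) = -3*15 = -45)
C(n) = -144 (C(n) = (-3 - 45)*3 = -48*3 = -144)
G(L) = 1/(-144 + L) (G(L) = 1/(L - 144) = 1/(-144 + L))
G(3*0 + 3) + (21693 - 1*23278) = 1/(-144 + (3*0 + 3)) + (21693 - 1*23278) = 1/(-144 + (0 + 3)) + (21693 - 23278) = 1/(-144 + 3) - 1585 = 1/(-141) - 1585 = -1/141 - 1585 = -223486/141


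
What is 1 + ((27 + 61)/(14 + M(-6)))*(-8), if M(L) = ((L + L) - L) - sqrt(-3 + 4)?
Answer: -697/7 ≈ -99.571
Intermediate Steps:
M(L) = -1 + L (M(L) = (2*L - L) - sqrt(1) = L - 1*1 = L - 1 = -1 + L)
1 + ((27 + 61)/(14 + M(-6)))*(-8) = 1 + ((27 + 61)/(14 + (-1 - 6)))*(-8) = 1 + (88/(14 - 7))*(-8) = 1 + (88/7)*(-8) = 1 - 704/7 = -697/7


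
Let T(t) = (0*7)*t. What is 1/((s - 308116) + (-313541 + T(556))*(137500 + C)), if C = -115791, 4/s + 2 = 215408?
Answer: -107703/733131055983553 ≈ -1.4691e-10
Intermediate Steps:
s = 2/107703 (s = 4/(-2 + 215408) = 4/215406 = 4*(1/215406) = 2/107703 ≈ 1.8570e-5)
T(t) = 0 (T(t) = 0*t = 0)
1/((s - 308116) + (-313541 + T(556))*(137500 + C)) = 1/((2/107703 - 308116) + (-313541 + 0)*(137500 - 115791)) = 1/(-33185017546/107703 - 313541*21709) = 1/(-33185017546/107703 - 6806661569) = 1/(-733131055983553/107703) = -107703/733131055983553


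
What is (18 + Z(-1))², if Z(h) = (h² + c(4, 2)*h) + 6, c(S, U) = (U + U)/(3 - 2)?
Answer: 441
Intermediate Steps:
c(S, U) = 2*U (c(S, U) = (2*U)/1 = (2*U)*1 = 2*U)
Z(h) = 6 + h² + 4*h (Z(h) = (h² + (2*2)*h) + 6 = (h² + 4*h) + 6 = 6 + h² + 4*h)
(18 + Z(-1))² = (18 + (6 + (-1)² + 4*(-1)))² = (18 + (6 + 1 - 4))² = (18 + 3)² = 21² = 441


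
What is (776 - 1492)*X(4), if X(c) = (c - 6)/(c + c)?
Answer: 179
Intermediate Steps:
X(c) = (-6 + c)/(2*c) (X(c) = (-6 + c)/((2*c)) = (-6 + c)*(1/(2*c)) = (-6 + c)/(2*c))
(776 - 1492)*X(4) = (776 - 1492)*((1/2)*(-6 + 4)/4) = -358*(-2)/4 = -716*(-1/4) = 179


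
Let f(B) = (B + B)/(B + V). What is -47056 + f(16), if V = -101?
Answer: -3999792/85 ≈ -47056.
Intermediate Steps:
f(B) = 2*B/(-101 + B) (f(B) = (B + B)/(B - 101) = (2*B)/(-101 + B) = 2*B/(-101 + B))
-47056 + f(16) = -47056 + 2*16/(-101 + 16) = -47056 + 2*16/(-85) = -47056 + 2*16*(-1/85) = -47056 - 32/85 = -3999792/85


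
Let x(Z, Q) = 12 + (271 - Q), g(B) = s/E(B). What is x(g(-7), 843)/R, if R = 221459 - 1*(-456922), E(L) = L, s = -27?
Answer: -560/678381 ≈ -0.00082549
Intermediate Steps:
g(B) = -27/B
R = 678381 (R = 221459 + 456922 = 678381)
x(Z, Q) = 283 - Q
x(g(-7), 843)/R = (283 - 1*843)/678381 = (283 - 843)*(1/678381) = -560*1/678381 = -560/678381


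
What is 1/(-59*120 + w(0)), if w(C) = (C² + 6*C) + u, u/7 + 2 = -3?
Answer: -1/7115 ≈ -0.00014055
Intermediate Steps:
u = -35 (u = -14 + 7*(-3) = -14 - 21 = -35)
w(C) = -35 + C² + 6*C (w(C) = (C² + 6*C) - 35 = -35 + C² + 6*C)
1/(-59*120 + w(0)) = 1/(-59*120 + (-35 + 0² + 6*0)) = 1/(-7080 + (-35 + 0 + 0)) = 1/(-7080 - 35) = 1/(-7115) = -1/7115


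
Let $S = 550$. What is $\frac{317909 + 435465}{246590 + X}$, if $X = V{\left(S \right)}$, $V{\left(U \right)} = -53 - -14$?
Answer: $\frac{753374}{246551} \approx 3.0557$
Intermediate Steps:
$V{\left(U \right)} = -39$ ($V{\left(U \right)} = -53 + 14 = -39$)
$X = -39$
$\frac{317909 + 435465}{246590 + X} = \frac{317909 + 435465}{246590 - 39} = \frac{753374}{246551}$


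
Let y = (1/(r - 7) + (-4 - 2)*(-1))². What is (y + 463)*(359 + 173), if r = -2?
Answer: 21445984/81 ≈ 2.6477e+5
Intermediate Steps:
y = 2809/81 (y = (1/(-2 - 7) + (-4 - 2)*(-1))² = (1/(-9) - 6*(-1))² = (-⅑ + 6)² = (53/9)² = 2809/81 ≈ 34.679)
(y + 463)*(359 + 173) = (2809/81 + 463)*(359 + 173) = (40312/81)*532 = 21445984/81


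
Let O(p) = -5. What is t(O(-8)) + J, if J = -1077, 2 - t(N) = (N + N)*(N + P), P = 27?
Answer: -855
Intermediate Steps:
t(N) = 2 - 2*N*(27 + N) (t(N) = 2 - (N + N)*(N + 27) = 2 - 2*N*(27 + N))
t(O(-8)) + J = (2 - 54*(-5) - 2*(-5)**2) - 1077 = (2 + 270 - 2*25) - 1077 = (2 + 270 - 50) - 1077 = 222 - 1077 = -855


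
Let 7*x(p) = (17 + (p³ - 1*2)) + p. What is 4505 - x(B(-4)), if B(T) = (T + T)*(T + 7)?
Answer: 45368/7 ≈ 6481.1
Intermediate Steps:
B(T) = 2*T*(7 + T) (B(T) = (2*T)*(7 + T) = 2*T*(7 + T))
x(p) = 15/7 + p/7 + p³/7 (x(p) = ((17 + (p³ - 1*2)) + p)/7 = ((17 + (p³ - 2)) + p)/7 = ((17 + (-2 + p³)) + p)/7 = ((15 + p³) + p)/7 = (15 + p + p³)/7 = 15/7 + p/7 + p³/7)
4505 - x(B(-4)) = 4505 - (15/7 + (2*(-4)*(7 - 4))/7 + (2*(-4)*(7 - 4))³/7) = 4505 - (15/7 + (2*(-4)*3)/7 + (2*(-4)*3)³/7) = 4505 - (15/7 + (⅐)*(-24) + (⅐)*(-24)³) = 4505 - (15/7 - 24/7 + (⅐)*(-13824)) = 4505 - (15/7 - 24/7 - 13824/7) = 4505 - 1*(-13833/7) = 4505 + 13833/7 = 45368/7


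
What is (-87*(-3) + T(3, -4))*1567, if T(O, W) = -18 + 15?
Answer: 404286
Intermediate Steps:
T(O, W) = -3
(-87*(-3) + T(3, -4))*1567 = (-87*(-3) - 3)*1567 = (261 - 3)*1567 = 258*1567 = 404286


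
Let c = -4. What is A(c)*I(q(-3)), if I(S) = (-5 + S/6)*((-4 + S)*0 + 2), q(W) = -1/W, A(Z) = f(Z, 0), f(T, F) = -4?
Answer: 356/9 ≈ 39.556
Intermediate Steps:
A(Z) = -4
I(S) = -10 + S/3 (I(S) = (-5 + S*(1/6))*(0 + 2) = (-5 + S/6)*2 = -10 + S/3)
A(c)*I(q(-3)) = -4*(-10 + (-1/(-3))/3) = -4*(-10 + (-1*(-1/3))/3) = -4*(-10 + (1/3)*(1/3)) = -4*(-10 + 1/9) = -4*(-89/9) = 356/9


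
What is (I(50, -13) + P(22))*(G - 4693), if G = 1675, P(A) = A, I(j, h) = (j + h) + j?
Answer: -328962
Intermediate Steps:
I(j, h) = h + 2*j (I(j, h) = (h + j) + j = h + 2*j)
(I(50, -13) + P(22))*(G - 4693) = ((-13 + 2*50) + 22)*(1675 - 4693) = ((-13 + 100) + 22)*(-3018) = (87 + 22)*(-3018) = 109*(-3018) = -328962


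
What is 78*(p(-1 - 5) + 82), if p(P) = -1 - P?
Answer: 6786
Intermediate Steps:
78*(p(-1 - 5) + 82) = 78*((-1 - (-1 - 5)) + 82) = 78*((-1 - 1*(-6)) + 82) = 78*((-1 + 6) + 82) = 78*(5 + 82) = 78*87 = 6786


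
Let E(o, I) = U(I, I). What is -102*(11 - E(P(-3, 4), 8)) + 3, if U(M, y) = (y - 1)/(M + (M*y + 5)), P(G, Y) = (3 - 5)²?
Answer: -12207/11 ≈ -1109.7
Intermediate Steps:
P(G, Y) = 4 (P(G, Y) = (-2)² = 4)
U(M, y) = (-1 + y)/(5 + M + M*y) (U(M, y) = (-1 + y)/(M + (5 + M*y)) = (-1 + y)/(5 + M + M*y))
E(o, I) = (-1 + I)/(5 + I + I²) (E(o, I) = (-1 + I)/(5 + I + I*I) = (-1 + I)/(5 + I + I²))
-102*(11 - E(P(-3, 4), 8)) + 3 = -102*(11 - (-1 + 8)/(5 + 8 + 8²)) + 3 = -102*(11 - 7/(5 + 8 + 64)) + 3 = -102*(11 - 7/77) + 3 = -102*(11 - 1*1/11) + 3 = -102*(11 - 1/11) + 3 = -102*120/11 + 3 = -12240/11 + 3 = -12207/11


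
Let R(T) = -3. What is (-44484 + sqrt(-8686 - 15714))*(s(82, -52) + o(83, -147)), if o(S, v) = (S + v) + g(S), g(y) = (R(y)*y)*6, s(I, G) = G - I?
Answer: 75266928 - 33840*I*sqrt(61) ≈ 7.5267e+7 - 2.643e+5*I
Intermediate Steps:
g(y) = -18*y (g(y) = -3*y*6 = -18*y)
o(S, v) = v - 17*S (o(S, v) = (S + v) - 18*S = v - 17*S)
(-44484 + sqrt(-8686 - 15714))*(s(82, -52) + o(83, -147)) = (-44484 + sqrt(-8686 - 15714))*((-52 - 1*82) + (-147 - 17*83)) = (-44484 + sqrt(-24400))*((-52 - 82) + (-147 - 1411)) = (-44484 + 20*I*sqrt(61))*(-134 - 1558) = (-44484 + 20*I*sqrt(61))*(-1692) = 75266928 - 33840*I*sqrt(61)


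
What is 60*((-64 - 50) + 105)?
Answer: -540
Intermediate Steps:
60*((-64 - 50) + 105) = 60*(-114 + 105) = 60*(-9) = -540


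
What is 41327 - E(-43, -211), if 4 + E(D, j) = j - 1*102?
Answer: 41644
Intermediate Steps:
E(D, j) = -106 + j (E(D, j) = -4 + (j - 1*102) = -4 + (j - 102) = -4 + (-102 + j) = -106 + j)
41327 - E(-43, -211) = 41327 - (-106 - 211) = 41327 - 1*(-317) = 41327 + 317 = 41644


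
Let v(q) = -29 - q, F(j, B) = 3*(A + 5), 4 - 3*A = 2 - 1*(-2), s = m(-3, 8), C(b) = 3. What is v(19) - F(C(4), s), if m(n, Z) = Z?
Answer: -63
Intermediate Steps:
s = 8
A = 0 (A = 4/3 - (2 - 1*(-2))/3 = 4/3 - (2 + 2)/3 = 4/3 - ⅓*4 = 4/3 - 4/3 = 0)
F(j, B) = 15 (F(j, B) = 3*(0 + 5) = 3*5 = 15)
v(19) - F(C(4), s) = (-29 - 1*19) - 1*15 = (-29 - 19) - 15 = -48 - 15 = -63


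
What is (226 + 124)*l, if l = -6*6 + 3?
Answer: -11550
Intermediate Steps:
l = -33 (l = -36 + 3 = -33)
(226 + 124)*l = (226 + 124)*(-33) = 350*(-33) = -11550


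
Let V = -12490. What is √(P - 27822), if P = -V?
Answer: 2*I*√3833 ≈ 123.82*I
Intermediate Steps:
P = 12490 (P = -1*(-12490) = 12490)
√(P - 27822) = √(12490 - 27822) = √(-15332) = 2*I*√3833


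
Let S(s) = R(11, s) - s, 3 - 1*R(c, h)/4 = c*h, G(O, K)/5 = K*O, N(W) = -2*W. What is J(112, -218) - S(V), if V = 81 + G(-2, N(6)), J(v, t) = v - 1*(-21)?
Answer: 9166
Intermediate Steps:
G(O, K) = 5*K*O (G(O, K) = 5*(K*O) = 5*K*O)
J(v, t) = 21 + v (J(v, t) = v + 21 = 21 + v)
V = 201 (V = 81 + 5*(-2*6)*(-2) = 81 + 5*(-12)*(-2) = 81 + 120 = 201)
R(c, h) = 12 - 4*c*h
S(s) = 12 - 45*s (S(s) = (12 - 4*11*s) - s = (12 - 44*s) - s = 12 - 45*s)
J(112, -218) - S(V) = (21 + 112) - (12 - 45*201) = 133 - (12 - 9045) = 133 - 1*(-9033) = 133 + 9033 = 9166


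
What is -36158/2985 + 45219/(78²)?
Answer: -3148391/672620 ≈ -4.6808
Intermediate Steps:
-36158/2985 + 45219/(78²) = -36158*1/2985 + 45219/6084 = -36158/2985 + 45219*(1/6084) = -36158/2985 + 15073/2028 = -3148391/672620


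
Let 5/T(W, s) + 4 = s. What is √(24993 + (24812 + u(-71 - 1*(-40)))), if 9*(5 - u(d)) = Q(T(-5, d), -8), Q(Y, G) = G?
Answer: √448298/3 ≈ 223.18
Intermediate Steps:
T(W, s) = 5/(-4 + s)
u(d) = 53/9 (u(d) = 5 - ⅑*(-8) = 5 + 8/9 = 53/9)
√(24993 + (24812 + u(-71 - 1*(-40)))) = √(24993 + (24812 + 53/9)) = √(24993 + 223361/9) = √(448298/9) = √448298/3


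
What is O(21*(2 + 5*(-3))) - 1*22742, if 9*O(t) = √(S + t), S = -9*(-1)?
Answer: -22742 + 2*I*√66/9 ≈ -22742.0 + 1.8053*I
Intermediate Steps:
S = 9
O(t) = √(9 + t)/9
O(21*(2 + 5*(-3))) - 1*22742 = √(9 + 21*(2 + 5*(-3)))/9 - 1*22742 = √(9 + 21*(2 - 15))/9 - 22742 = √(9 + 21*(-13))/9 - 22742 = √(9 - 273)/9 - 22742 = √(-264)/9 - 22742 = (2*I*√66)/9 - 22742 = 2*I*√66/9 - 22742 = -22742 + 2*I*√66/9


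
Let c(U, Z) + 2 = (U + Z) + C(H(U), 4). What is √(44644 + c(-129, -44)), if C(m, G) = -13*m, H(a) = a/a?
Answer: 2*√11114 ≈ 210.85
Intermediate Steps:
H(a) = 1
c(U, Z) = -15 + U + Z (c(U, Z) = -2 + ((U + Z) - 13*1) = -2 + ((U + Z) - 13) = -2 + (-13 + U + Z) = -15 + U + Z)
√(44644 + c(-129, -44)) = √(44644 + (-15 - 129 - 44)) = √(44644 - 188) = √44456 = 2*√11114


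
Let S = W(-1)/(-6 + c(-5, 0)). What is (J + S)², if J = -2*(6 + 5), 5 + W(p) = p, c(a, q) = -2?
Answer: 7225/16 ≈ 451.56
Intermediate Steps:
W(p) = -5 + p
J = -22 (J = -2*11 = -22)
S = ¾ (S = (-5 - 1)/(-6 - 2) = -6/(-8) = -6*(-⅛) = ¾ ≈ 0.75000)
(J + S)² = (-22 + ¾)² = (-85/4)² = 7225/16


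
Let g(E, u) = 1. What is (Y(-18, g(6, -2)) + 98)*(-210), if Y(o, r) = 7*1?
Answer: -22050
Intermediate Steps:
Y(o, r) = 7
(Y(-18, g(6, -2)) + 98)*(-210) = (7 + 98)*(-210) = 105*(-210) = -22050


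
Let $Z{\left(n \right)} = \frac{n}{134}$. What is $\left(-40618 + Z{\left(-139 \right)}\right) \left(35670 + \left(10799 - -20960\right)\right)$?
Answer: $- \frac{367012742979}{134} \approx -2.7389 \cdot 10^{9}$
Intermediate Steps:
$Z{\left(n \right)} = \frac{n}{134}$ ($Z{\left(n \right)} = n \frac{1}{134} = \frac{n}{134}$)
$\left(-40618 + Z{\left(-139 \right)}\right) \left(35670 + \left(10799 - -20960\right)\right) = \left(-40618 + \frac{1}{134} \left(-139\right)\right) \left(35670 + \left(10799 - -20960\right)\right) = \left(-40618 - \frac{139}{134}\right) \left(35670 + \left(10799 + 20960\right)\right) = - \frac{5442951 \left(35670 + 31759\right)}{134} = \left(- \frac{5442951}{134}\right) 67429 = - \frac{367012742979}{134}$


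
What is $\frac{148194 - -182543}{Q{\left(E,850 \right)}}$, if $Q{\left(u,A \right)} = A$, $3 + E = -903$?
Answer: $\frac{330737}{850} \approx 389.1$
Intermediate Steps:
$E = -906$ ($E = -3 - 903 = -906$)
$\frac{148194 - -182543}{Q{\left(E,850 \right)}} = \frac{148194 - -182543}{850} = \left(148194 + 182543\right) \frac{1}{850} = 330737 \cdot \frac{1}{850} = \frac{330737}{850}$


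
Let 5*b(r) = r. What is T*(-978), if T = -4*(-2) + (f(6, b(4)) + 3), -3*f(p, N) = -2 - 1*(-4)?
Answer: -10106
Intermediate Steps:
b(r) = r/5
f(p, N) = -2/3 (f(p, N) = -(-2 - 1*(-4))/3 = -(-2 + 4)/3 = -1/3*2 = -2/3)
T = 31/3 (T = -4*(-2) + (-2/3 + 3) = 8 + 7/3 = 31/3 ≈ 10.333)
T*(-978) = (31/3)*(-978) = -10106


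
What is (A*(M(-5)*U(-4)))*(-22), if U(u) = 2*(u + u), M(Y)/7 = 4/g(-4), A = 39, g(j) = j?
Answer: -96096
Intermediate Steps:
M(Y) = -7 (M(Y) = 7*(4/(-4)) = 7*(4*(-¼)) = 7*(-1) = -7)
U(u) = 4*u (U(u) = 2*(2*u) = 4*u)
(A*(M(-5)*U(-4)))*(-22) = (39*(-28*(-4)))*(-22) = (39*(-7*(-16)))*(-22) = (39*112)*(-22) = 4368*(-22) = -96096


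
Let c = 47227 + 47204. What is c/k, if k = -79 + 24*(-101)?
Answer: -94431/2503 ≈ -37.727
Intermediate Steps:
c = 94431
k = -2503 (k = -79 - 2424 = -2503)
c/k = 94431/(-2503) = 94431*(-1/2503) = -94431/2503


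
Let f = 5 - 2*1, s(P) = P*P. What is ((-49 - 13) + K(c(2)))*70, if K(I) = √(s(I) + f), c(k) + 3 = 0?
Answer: -4340 + 140*√3 ≈ -4097.5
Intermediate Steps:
s(P) = P²
c(k) = -3 (c(k) = -3 + 0 = -3)
f = 3 (f = 5 - 2 = 3)
K(I) = √(3 + I²) (K(I) = √(I² + 3) = √(3 + I²))
((-49 - 13) + K(c(2)))*70 = ((-49 - 13) + √(3 + (-3)²))*70 = (-62 + √(3 + 9))*70 = (-62 + √12)*70 = (-62 + 2*√3)*70 = -4340 + 140*√3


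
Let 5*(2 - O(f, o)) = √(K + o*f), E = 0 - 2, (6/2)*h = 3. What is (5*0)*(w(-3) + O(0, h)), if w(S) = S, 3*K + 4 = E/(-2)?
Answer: 0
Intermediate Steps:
h = 1 (h = (⅓)*3 = 1)
E = -2
K = -1 (K = -4/3 + (-2/(-2))/3 = -4/3 + (-2*(-½))/3 = -4/3 + (⅓)*1 = -4/3 + ⅓ = -1)
O(f, o) = 2 - √(-1 + f*o)/5 (O(f, o) = 2 - √(-1 + o*f)/5 = 2 - √(-1 + f*o)/5)
(5*0)*(w(-3) + O(0, h)) = (5*0)*(-3 + (2 - √(-1 + 0*1)/5)) = 0*(-3 + (2 - √(-1 + 0)/5)) = 0*(-3 + (2 - I/5)) = 0*(-1 - I/5) = 0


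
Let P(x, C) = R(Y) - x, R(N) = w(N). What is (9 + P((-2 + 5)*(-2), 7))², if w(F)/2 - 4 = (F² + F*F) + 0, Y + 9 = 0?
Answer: 120409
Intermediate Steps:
Y = -9 (Y = -9 + 0 = -9)
w(F) = 8 + 4*F² (w(F) = 8 + 2*((F² + F*F) + 0) = 8 + 2*((F² + F²) + 0) = 8 + 2*(2*F² + 0) = 8 + 2*(2*F²) = 8 + 4*F²)
R(N) = 8 + 4*N²
P(x, C) = 332 - x (P(x, C) = (8 + 4*(-9)²) - x = (8 + 4*81) - x = (8 + 324) - x = 332 - x)
(9 + P((-2 + 5)*(-2), 7))² = (9 + (332 - (-2 + 5)*(-2)))² = (9 + (332 - 3*(-2)))² = (9 + (332 - 1*(-6)))² = (9 + (332 + 6))² = (9 + 338)² = 347² = 120409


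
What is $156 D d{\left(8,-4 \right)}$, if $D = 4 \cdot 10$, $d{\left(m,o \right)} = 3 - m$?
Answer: $-31200$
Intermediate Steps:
$D = 40$
$156 D d{\left(8,-4 \right)} = 156 \cdot 40 \left(3 - 8\right) = 6240 \left(3 - 8\right) = 6240 \left(-5\right) = -31200$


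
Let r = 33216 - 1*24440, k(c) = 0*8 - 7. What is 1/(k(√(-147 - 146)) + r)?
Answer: 1/8769 ≈ 0.00011404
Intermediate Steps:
k(c) = -7 (k(c) = 0 - 7 = -7)
r = 8776 (r = 33216 - 24440 = 8776)
1/(k(√(-147 - 146)) + r) = 1/(-7 + 8776) = 1/8769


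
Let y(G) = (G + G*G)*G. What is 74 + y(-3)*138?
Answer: -2410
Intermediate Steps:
y(G) = G*(G + G²) (y(G) = (G + G²)*G = G*(G + G²))
74 + y(-3)*138 = 74 + ((-3)²*(1 - 3))*138 = 74 + (9*(-2))*138 = 74 - 18*138 = 74 - 2484 = -2410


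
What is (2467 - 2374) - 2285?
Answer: -2192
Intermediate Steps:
(2467 - 2374) - 2285 = 93 - 2285 = -2192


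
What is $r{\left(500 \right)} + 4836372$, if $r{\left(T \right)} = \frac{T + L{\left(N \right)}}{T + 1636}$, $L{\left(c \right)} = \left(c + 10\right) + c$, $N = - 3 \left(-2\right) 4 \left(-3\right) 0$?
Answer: $\frac{1721748517}{356} \approx 4.8364 \cdot 10^{6}$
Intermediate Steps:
$N = 0$ ($N = - 3 \left(\left(-8\right) \left(-3\right)\right) 0 = \left(-3\right) 24 \cdot 0 = \left(-72\right) 0 = 0$)
$L{\left(c \right)} = 10 + 2 c$ ($L{\left(c \right)} = \left(10 + c\right) + c = 10 + 2 c$)
$r{\left(T \right)} = \frac{10 + T}{1636 + T}$ ($r{\left(T \right)} = \frac{T + \left(10 + 2 \cdot 0\right)}{T + 1636} = \frac{T + \left(10 + 0\right)}{1636 + T} = \frac{T + 10}{1636 + T} = \frac{10 + T}{1636 + T}$)
$r{\left(500 \right)} + 4836372 = \frac{10 + 500}{1636 + 500} + 4836372 = \frac{1}{2136} \cdot 510 + 4836372 = \frac{85}{356} + 4836372 = \frac{1721748517}{356}$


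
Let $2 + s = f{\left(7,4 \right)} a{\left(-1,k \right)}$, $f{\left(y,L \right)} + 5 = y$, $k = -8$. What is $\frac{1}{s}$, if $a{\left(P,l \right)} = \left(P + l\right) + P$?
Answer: $- \frac{1}{22} \approx -0.045455$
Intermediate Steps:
$a{\left(P,l \right)} = l + 2 P$
$f{\left(y,L \right)} = -5 + y$
$s = -22$ ($s = -2 + \left(-5 + 7\right) \left(-8 + 2 \left(-1\right)\right) = -2 + 2 \left(-8 - 2\right) = -2 + 2 \left(-10\right) = -2 - 20 = -22$)
$\frac{1}{s} = \frac{1}{-22} = - \frac{1}{22}$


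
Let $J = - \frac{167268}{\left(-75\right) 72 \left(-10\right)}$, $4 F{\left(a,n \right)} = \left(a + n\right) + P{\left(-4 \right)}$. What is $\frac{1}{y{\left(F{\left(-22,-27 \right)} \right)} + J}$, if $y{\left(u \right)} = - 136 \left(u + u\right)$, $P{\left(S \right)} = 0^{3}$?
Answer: $\frac{4500}{14980061} \approx 0.0003004$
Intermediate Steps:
$P{\left(S \right)} = 0$
$F{\left(a,n \right)} = \frac{a}{4} + \frac{n}{4}$ ($F{\left(a,n \right)} = \frac{\left(a + n\right) + 0}{4} = \frac{a + n}{4} = \frac{a}{4} + \frac{n}{4}$)
$y{\left(u \right)} = - 272 u$ ($y{\left(u \right)} = - 136 \cdot 2 u = - 272 u$)
$J = - \frac{13939}{4500}$ ($J = - \frac{167268}{\left(-5400\right) \left(-10\right)} = - \frac{167268}{54000} = \left(-167268\right) \frac{1}{54000} = - \frac{13939}{4500} \approx -3.0976$)
$\frac{1}{y{\left(F{\left(-22,-27 \right)} \right)} + J} = \frac{1}{- 272 \left(\frac{1}{4} \left(-22\right) + \frac{1}{4} \left(-27\right)\right) - \frac{13939}{4500}} = \frac{1}{- 272 \left(- \frac{11}{2} - \frac{27}{4}\right) - \frac{13939}{4500}} = \frac{1}{\left(-272\right) \left(- \frac{49}{4}\right) - \frac{13939}{4500}} = \frac{1}{3332 - \frac{13939}{4500}} = \frac{1}{\frac{14980061}{4500}} = \frac{4500}{14980061}$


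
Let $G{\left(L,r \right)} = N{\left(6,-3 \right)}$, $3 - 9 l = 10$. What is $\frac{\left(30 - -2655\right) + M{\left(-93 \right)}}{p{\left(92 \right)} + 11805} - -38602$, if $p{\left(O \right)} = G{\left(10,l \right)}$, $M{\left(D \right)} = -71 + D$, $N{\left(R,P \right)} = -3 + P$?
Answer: $\frac{455467519}{11799} \approx 38602.0$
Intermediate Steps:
$l = - \frac{7}{9}$ ($l = \frac{1}{3} - \frac{10}{9} = - \frac{7}{9} \approx -0.77778$)
$G{\left(L,r \right)} = -6$ ($G{\left(L,r \right)} = -3 - 3 = -6$)
$p{\left(O \right)} = -6$
$\frac{\left(30 - -2655\right) + M{\left(-93 \right)}}{p{\left(92 \right)} + 11805} - -38602 = \frac{\left(30 - -2655\right) - 164}{-6 + 11805} - -38602 = \frac{\left(30 + 2655\right) - 164}{11799} + 38602 = \left(2685 - 164\right) \frac{1}{11799} + 38602 = 2521 \cdot \frac{1}{11799} + 38602 = \frac{2521}{11799} + 38602 = \frac{455467519}{11799}$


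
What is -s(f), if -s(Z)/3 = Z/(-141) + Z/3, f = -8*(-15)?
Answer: 5520/47 ≈ 117.45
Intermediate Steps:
f = 120
s(Z) = -46*Z/47 (s(Z) = -3*(Z/(-141) + Z/3) = -3*(Z*(-1/141) + Z*(⅓)) = -3*(-Z/141 + Z/3) = -46*Z/47)
-s(f) = -(-46)*120/47 = -1*(-5520/47) = 5520/47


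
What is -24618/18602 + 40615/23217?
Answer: 1295522/3041427 ≈ 0.42596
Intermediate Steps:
-24618/18602 + 40615/23217 = -24618*1/18602 + 40615*(1/23217) = -12309/9301 + 40615/23217 = 1295522/3041427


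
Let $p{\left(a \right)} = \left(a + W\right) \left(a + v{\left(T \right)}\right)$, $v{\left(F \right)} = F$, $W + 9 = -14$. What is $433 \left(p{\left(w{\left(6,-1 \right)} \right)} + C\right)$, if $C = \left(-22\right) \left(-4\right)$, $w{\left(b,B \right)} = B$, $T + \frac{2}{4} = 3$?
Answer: $22516$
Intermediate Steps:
$W = -23$ ($W = -9 - 14 = -23$)
$T = \frac{5}{2}$ ($T = - \frac{1}{2} + 3 = \frac{5}{2} \approx 2.5$)
$C = 88$
$p{\left(a \right)} = \left(-23 + a\right) \left(\frac{5}{2} + a\right)$ ($p{\left(a \right)} = \left(a - 23\right) \left(a + \frac{5}{2}\right) = \left(-23 + a\right) \left(\frac{5}{2} + a\right)$)
$433 \left(p{\left(w{\left(6,-1 \right)} \right)} + C\right) = 433 \left(\left(- \frac{115}{2} + \left(-1\right)^{2} - - \frac{41}{2}\right) + 88\right) = 433 \left(\left(- \frac{115}{2} + 1 + \frac{41}{2}\right) + 88\right) = 433 \left(-36 + 88\right) = 433 \cdot 52 = 22516$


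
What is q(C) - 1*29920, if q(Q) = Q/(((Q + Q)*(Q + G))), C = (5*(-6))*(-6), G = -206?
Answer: -1555841/52 ≈ -29920.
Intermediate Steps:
C = 180 (C = -30*(-6) = 180)
q(Q) = 1/(2*(-206 + Q)) (q(Q) = Q/(((Q + Q)*(Q - 206))) = Q/(((2*Q)*(-206 + Q))) = Q/((2*Q*(-206 + Q))) = Q*(1/(2*Q*(-206 + Q))) = 1/(2*(-206 + Q)))
q(C) - 1*29920 = 1/(2*(-206 + 180)) - 1*29920 = (½)/(-26) - 29920 = (½)*(-1/26) - 29920 = -1/52 - 29920 = -1555841/52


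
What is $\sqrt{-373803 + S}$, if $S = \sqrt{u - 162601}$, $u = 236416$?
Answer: $\sqrt{-373803 + \sqrt{73815}} \approx 611.17 i$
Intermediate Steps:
$S = \sqrt{73815}$ ($S = \sqrt{236416 - 162601} = \sqrt{73815} \approx 271.69$)
$\sqrt{-373803 + S} = \sqrt{-373803 + \sqrt{73815}}$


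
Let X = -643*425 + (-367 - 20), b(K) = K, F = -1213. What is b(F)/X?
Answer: 1213/273662 ≈ 0.0044325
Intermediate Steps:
X = -273662 (X = -273275 - 387 = -273662)
b(F)/X = -1213/(-273662) = -1213*(-1/273662) = 1213/273662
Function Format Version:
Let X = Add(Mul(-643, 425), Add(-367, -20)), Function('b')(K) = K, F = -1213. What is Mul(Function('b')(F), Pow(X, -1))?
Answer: Rational(1213, 273662) ≈ 0.0044325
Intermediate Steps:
X = -273662 (X = Add(-273275, -387) = -273662)
Mul(Function('b')(F), Pow(X, -1)) = Mul(-1213, Pow(-273662, -1)) = Mul(-1213, Rational(-1, 273662)) = Rational(1213, 273662)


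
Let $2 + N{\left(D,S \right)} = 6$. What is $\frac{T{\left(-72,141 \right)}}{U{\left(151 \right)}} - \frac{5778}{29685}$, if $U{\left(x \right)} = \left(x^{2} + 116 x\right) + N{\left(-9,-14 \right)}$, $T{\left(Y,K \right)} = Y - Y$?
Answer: $- \frac{1926}{9895} \approx -0.19464$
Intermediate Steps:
$T{\left(Y,K \right)} = 0$
$N{\left(D,S \right)} = 4$ ($N{\left(D,S \right)} = -2 + 6 = 4$)
$U{\left(x \right)} = 4 + x^{2} + 116 x$ ($U{\left(x \right)} = \left(x^{2} + 116 x\right) + 4 = 4 + x^{2} + 116 x$)
$\frac{T{\left(-72,141 \right)}}{U{\left(151 \right)}} - \frac{5778}{29685} = \frac{0}{4 + 151^{2} + 116 \cdot 151} - \frac{5778}{29685} = \frac{0}{4 + 22801 + 17516} - \frac{1926}{9895} = \frac{0}{40321} - \frac{1926}{9895} = 0 \cdot \frac{1}{40321} - \frac{1926}{9895} = 0 - \frac{1926}{9895} = - \frac{1926}{9895}$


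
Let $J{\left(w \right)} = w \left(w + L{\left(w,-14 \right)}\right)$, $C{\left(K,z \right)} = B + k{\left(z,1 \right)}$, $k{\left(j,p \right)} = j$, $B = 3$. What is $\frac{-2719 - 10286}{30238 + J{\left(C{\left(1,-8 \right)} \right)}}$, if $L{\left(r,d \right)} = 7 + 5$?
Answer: $- \frac{13005}{30203} \approx -0.43059$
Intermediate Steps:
$L{\left(r,d \right)} = 12$
$C{\left(K,z \right)} = 3 + z$
$J{\left(w \right)} = w \left(12 + w\right)$ ($J{\left(w \right)} = w \left(w + 12\right) = w \left(12 + w\right)$)
$\frac{-2719 - 10286}{30238 + J{\left(C{\left(1,-8 \right)} \right)}} = \frac{-2719 - 10286}{30238 + \left(3 - 8\right) \left(12 + \left(3 - 8\right)\right)} = - \frac{13005}{30238 - 5 \left(12 - 5\right)} = - \frac{13005}{30238 - 35} = - \frac{13005}{30203}$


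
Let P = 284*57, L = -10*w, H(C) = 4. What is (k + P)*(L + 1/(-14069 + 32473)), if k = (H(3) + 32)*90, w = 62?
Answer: -55420696503/4601 ≈ -1.2045e+7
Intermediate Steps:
L = -620 (L = -10*62 = -620)
P = 16188
k = 3240 (k = (4 + 32)*90 = 36*90 = 3240)
(k + P)*(L + 1/(-14069 + 32473)) = (3240 + 16188)*(-620 + 1/(-14069 + 32473)) = 19428*(-620 + 1/18404) = 19428*(-11410479/18404) = -55420696503/4601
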